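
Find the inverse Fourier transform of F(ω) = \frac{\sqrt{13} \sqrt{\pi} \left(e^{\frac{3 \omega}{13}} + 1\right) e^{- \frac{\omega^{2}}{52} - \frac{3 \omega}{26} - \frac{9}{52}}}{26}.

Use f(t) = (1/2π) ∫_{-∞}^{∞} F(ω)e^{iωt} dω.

f(t) = e^{- 13 t^{2}} \cos{\left(3 t \right)}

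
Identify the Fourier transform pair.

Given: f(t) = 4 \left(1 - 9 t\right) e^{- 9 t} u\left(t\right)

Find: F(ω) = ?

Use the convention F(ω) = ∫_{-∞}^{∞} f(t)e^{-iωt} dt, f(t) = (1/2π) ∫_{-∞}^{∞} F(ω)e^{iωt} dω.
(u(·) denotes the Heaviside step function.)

F(ω) = \frac{4 i \omega}{- \omega^{2} + 18 i \omega + 81}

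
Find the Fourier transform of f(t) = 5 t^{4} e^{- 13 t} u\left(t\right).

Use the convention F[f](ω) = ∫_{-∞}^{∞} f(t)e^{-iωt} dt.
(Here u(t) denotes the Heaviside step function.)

F(ω) = \frac{120}{\left(i \omega + 13\right)^{5}}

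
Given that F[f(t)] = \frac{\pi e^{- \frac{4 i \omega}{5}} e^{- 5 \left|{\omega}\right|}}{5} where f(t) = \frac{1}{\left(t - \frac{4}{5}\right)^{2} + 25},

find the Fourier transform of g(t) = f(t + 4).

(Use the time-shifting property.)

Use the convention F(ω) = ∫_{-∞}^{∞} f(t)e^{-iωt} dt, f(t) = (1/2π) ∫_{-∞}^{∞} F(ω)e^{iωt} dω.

F[g](ω) = \frac{\pi e^{\frac{16 i \omega}{5} - 5 \left|{\omega}\right|}}{5}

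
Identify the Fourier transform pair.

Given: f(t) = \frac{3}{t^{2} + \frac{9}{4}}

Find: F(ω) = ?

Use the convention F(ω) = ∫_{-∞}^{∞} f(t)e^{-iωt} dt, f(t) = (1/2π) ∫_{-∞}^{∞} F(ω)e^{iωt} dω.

F(ω) = 2 \pi e^{- \frac{3 \left|{\omega}\right|}{2}}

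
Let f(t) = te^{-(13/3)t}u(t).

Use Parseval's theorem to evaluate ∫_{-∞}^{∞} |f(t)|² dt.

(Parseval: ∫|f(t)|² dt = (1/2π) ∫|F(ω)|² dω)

∫|f(t)|² dt = \frac{27}{8788}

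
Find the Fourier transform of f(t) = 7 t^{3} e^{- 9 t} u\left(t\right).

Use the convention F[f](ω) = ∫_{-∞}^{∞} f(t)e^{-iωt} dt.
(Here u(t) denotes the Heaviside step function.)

F(ω) = \frac{42}{\left(i \omega + 9\right)^{4}}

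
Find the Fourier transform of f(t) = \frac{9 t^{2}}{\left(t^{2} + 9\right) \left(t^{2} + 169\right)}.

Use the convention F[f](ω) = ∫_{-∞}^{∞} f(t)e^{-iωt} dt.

F(ω) = \frac{9 \pi \left(13 - 3 e^{10 \left|{\omega}\right|}\right) e^{- 13 \left|{\omega}\right|}}{160}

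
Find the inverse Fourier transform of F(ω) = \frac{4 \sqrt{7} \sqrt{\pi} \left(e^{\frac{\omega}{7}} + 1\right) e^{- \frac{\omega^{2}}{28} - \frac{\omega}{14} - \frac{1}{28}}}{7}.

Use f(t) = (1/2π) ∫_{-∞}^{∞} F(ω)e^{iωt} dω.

f(t) = 8 e^{- 7 t^{2}} \cos{\left(t \right)}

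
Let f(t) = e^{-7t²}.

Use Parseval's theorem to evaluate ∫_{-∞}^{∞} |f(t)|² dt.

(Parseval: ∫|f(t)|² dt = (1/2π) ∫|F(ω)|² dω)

∫|f(t)|² dt = \frac{\sqrt{14} \sqrt{\pi}}{14}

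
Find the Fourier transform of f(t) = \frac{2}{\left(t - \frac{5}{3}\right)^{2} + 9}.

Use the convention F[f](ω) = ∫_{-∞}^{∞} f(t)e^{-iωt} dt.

F(ω) = \frac{2 \pi e^{- \frac{5 i \omega}{3} - 3 \left|{\omega}\right|}}{3}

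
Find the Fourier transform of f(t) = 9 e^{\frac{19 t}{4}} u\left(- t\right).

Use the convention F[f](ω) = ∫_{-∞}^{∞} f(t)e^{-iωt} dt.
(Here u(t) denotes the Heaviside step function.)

F(ω) = - \frac{36}{4 i \omega - 19}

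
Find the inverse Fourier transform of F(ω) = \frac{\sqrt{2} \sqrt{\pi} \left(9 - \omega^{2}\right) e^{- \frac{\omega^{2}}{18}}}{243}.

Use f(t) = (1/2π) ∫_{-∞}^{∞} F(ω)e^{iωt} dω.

f(t) = t^{2} e^{- \frac{9 t^{2}}{2}}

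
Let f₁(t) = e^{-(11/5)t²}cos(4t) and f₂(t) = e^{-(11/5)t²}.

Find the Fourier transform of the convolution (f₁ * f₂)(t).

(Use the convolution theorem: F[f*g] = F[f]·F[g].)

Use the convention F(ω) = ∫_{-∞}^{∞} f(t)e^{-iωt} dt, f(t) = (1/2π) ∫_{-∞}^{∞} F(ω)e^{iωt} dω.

F[f₁*f₂](ω) = \frac{5 \pi \left(e^{\frac{20 \omega}{11}} + 1\right) e^{- \frac{5 \omega^{2}}{22} - \frac{10 \omega}{11} - \frac{20}{11}}}{22}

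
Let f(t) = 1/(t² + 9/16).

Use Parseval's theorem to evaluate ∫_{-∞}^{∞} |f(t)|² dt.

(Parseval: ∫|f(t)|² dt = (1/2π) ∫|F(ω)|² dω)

∫|f(t)|² dt = \frac{32 \pi}{27}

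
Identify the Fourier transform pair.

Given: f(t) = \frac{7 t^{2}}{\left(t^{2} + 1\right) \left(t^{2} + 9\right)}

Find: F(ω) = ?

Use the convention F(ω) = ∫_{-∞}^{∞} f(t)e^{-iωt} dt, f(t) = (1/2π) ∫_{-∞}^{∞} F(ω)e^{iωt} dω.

F(ω) = \frac{7 \pi \left(3 - e^{2 \left|{\omega}\right|}\right) e^{- 3 \left|{\omega}\right|}}{8}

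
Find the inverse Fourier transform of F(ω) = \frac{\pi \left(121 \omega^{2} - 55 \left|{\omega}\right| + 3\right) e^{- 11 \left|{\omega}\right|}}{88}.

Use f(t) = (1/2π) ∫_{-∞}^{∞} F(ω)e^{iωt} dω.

f(t) = \frac{t^{4}}{\left(t^{2} + 121\right)^{3}}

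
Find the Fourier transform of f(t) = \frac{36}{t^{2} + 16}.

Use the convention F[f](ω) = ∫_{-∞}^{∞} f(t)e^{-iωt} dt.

F(ω) = 9 \pi e^{- 4 \left|{\omega}\right|}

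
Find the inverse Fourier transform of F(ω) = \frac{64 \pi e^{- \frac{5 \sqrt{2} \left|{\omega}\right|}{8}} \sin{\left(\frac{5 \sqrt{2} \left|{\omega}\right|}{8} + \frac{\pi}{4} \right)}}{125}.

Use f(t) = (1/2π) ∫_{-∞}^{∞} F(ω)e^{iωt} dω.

f(t) = \frac{1}{t^{4} + \frac{625}{256}}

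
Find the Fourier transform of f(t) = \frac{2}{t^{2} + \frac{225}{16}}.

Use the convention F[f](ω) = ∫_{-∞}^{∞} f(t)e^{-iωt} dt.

F(ω) = \frac{8 \pi e^{- \frac{15 \left|{\omega}\right|}{4}}}{15}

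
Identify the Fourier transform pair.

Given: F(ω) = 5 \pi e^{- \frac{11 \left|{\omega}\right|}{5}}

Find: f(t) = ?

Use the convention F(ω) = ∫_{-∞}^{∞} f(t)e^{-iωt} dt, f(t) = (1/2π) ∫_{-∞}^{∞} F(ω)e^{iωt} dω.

f(t) = \frac{11}{t^{2} + \frac{121}{25}}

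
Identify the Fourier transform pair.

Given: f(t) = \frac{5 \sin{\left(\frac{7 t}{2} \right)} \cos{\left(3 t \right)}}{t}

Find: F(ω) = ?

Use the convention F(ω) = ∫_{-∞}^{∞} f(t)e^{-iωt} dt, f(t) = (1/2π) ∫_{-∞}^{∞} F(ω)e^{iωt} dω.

F(ω) = \begin{cases} 5 \pi & \text{for}\: \omega > - \frac{1}{2} \wedge \omega < \frac{1}{2} \\\frac{5 \pi}{2} & \text{for}\: \omega > - \frac{13}{2} \wedge \omega < \frac{13}{2} \\0 & \text{otherwise} \end{cases}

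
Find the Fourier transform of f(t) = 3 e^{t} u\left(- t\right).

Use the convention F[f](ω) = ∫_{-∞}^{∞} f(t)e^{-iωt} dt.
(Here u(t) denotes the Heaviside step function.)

F(ω) = \frac{3 i}{\omega + i}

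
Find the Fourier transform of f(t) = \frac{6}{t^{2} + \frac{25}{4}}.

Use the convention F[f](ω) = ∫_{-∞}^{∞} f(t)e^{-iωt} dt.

F(ω) = \frac{12 \pi e^{- \frac{5 \left|{\omega}\right|}{2}}}{5}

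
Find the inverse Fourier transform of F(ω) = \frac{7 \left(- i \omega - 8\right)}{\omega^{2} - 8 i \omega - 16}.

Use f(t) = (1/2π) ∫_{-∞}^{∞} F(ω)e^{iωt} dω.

f(t) = 7 \left(4 t + 1\right) e^{- 4 t} u\left(t\right)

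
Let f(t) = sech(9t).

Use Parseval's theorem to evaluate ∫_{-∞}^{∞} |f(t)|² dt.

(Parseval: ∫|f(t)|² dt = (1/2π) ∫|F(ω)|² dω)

∫|f(t)|² dt = \frac{2}{9}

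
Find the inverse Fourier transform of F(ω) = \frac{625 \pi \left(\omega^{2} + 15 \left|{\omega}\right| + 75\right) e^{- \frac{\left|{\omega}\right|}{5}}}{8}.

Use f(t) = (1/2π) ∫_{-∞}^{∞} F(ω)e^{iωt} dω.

f(t) = \frac{5}{\left(t^{2} + \frac{1}{25}\right)^{3}}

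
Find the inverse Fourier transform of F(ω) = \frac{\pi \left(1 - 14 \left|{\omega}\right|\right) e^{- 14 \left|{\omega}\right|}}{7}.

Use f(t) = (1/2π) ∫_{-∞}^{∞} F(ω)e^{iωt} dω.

f(t) = \frac{4 t^{2}}{\left(t^{2} + 196\right)^{2}}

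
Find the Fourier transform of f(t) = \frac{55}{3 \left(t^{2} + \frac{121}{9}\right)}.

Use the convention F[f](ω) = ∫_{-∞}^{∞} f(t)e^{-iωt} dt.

F(ω) = 5 \pi e^{- \frac{11 \left|{\omega}\right|}{3}}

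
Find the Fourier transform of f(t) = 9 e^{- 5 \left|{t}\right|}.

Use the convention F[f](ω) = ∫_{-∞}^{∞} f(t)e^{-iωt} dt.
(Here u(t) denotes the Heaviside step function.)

F(ω) = \frac{90}{\omega^{2} + 25}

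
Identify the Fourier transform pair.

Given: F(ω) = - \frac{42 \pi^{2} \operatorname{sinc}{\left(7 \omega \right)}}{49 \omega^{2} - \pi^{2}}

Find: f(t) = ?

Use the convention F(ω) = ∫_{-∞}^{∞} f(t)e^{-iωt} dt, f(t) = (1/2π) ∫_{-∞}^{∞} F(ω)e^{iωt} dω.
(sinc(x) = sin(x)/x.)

f(t) = 6 \left(\begin{cases} \cos^{2}{\left(\frac{\pi t}{14} \right)} & \text{for}\: \left|{t}\right| < 7 \\0 & \text{otherwise} \end{cases}\right)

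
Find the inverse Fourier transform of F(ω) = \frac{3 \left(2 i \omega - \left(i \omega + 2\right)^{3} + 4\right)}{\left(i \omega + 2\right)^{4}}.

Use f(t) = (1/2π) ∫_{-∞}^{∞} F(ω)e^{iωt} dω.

f(t) = 3 \left(t^{2} - 1\right) e^{- 2 t} u\left(t\right)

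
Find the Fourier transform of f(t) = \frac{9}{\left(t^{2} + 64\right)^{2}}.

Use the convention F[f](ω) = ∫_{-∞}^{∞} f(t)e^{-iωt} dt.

F(ω) = \frac{9 \pi \left(8 \left|{\omega}\right| + 1\right) e^{- 8 \left|{\omega}\right|}}{1024}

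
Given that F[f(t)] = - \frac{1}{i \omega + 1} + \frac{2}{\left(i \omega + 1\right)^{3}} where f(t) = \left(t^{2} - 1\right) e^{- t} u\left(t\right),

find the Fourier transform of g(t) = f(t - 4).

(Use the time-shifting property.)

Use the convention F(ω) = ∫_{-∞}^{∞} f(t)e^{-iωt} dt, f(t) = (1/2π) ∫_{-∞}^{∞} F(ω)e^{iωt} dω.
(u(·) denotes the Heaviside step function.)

F[g](ω) = \frac{\left(2 i \omega - \left(i \omega + 1\right)^{3} + 2\right) e^{- 4 i \omega}}{\left(i \omega + 1\right)^{4}}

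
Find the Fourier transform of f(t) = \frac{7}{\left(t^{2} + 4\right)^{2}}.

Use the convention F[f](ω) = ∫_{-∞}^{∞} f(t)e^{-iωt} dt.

F(ω) = \frac{7 \pi \left(2 \left|{\omega}\right| + 1\right) e^{- 2 \left|{\omega}\right|}}{16}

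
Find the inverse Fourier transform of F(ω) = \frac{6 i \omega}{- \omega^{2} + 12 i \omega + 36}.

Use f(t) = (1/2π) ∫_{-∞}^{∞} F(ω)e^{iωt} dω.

f(t) = 6 \left(1 - 6 t\right) e^{- 6 t} u\left(t\right)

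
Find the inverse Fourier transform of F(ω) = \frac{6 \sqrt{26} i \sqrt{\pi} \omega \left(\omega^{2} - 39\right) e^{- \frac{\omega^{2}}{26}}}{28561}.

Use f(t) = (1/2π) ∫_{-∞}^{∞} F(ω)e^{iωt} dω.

f(t) = 6 t^{3} e^{- \frac{13 t^{2}}{2}}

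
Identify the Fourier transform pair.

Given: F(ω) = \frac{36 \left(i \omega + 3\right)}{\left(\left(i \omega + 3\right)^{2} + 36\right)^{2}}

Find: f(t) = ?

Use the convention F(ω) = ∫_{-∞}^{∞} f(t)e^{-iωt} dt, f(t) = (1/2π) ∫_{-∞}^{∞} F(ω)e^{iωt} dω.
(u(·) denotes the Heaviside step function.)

f(t) = 3 t e^{- 3 t} \sin{\left(6 t \right)} u\left(t\right)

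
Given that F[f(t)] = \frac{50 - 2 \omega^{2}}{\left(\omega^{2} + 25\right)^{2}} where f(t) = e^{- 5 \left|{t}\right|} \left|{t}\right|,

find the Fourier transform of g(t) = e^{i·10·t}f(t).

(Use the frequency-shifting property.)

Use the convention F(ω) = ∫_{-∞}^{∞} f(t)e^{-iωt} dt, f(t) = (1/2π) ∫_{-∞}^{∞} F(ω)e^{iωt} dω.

F[g](ω) = \frac{2 \left(25 - \left(\omega - 10\right)^{2}\right)}{\left(\left(\omega - 10\right)^{2} + 25\right)^{2}}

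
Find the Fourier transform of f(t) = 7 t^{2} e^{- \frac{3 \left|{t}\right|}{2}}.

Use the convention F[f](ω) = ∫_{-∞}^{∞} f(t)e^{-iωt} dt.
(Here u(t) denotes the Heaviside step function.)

F(ω) = \frac{2016 \left(3 - 4 \omega^{2}\right)}{\left(4 \omega^{2} + 9\right)^{3}}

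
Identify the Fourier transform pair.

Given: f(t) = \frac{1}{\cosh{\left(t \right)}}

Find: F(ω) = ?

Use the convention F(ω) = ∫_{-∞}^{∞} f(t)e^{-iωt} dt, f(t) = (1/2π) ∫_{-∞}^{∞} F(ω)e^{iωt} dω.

F(ω) = \frac{\pi}{\cosh{\left(\frac{\pi \omega}{2} \right)}}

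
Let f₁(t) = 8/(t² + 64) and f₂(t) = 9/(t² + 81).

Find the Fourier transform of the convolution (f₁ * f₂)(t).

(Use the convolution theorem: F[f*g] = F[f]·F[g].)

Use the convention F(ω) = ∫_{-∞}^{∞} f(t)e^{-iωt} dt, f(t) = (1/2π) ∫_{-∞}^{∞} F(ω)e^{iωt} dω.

F[f₁*f₂](ω) = \pi^{2} e^{- 17 \left|{\omega}\right|}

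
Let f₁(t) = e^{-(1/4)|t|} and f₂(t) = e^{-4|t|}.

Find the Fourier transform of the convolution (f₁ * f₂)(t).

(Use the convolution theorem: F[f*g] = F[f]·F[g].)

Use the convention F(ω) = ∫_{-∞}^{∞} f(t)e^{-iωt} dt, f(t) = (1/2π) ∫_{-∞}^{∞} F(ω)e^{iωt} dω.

F[f₁*f₂](ω) = \frac{64}{\left(\omega^{2} + 16\right) \left(16 \omega^{2} + 1\right)}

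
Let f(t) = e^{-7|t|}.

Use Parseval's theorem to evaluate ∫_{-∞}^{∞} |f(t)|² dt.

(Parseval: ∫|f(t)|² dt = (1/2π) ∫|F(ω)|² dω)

∫|f(t)|² dt = \frac{1}{7}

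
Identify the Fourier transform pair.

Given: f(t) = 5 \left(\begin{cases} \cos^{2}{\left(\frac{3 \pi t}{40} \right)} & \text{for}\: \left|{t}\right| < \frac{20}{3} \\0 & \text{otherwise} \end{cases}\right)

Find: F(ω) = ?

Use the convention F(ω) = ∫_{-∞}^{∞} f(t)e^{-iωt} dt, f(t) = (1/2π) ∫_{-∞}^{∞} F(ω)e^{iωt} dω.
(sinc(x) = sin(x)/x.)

F(ω) = - \frac{300 \pi^{2} \operatorname{sinc}{\left(\frac{20 \omega}{3} \right)}}{400 \omega^{2} - 9 \pi^{2}}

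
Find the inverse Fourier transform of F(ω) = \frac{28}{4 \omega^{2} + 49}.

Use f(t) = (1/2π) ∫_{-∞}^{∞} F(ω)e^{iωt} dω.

f(t) = e^{- \frac{7 \left|{t}\right|}{2}}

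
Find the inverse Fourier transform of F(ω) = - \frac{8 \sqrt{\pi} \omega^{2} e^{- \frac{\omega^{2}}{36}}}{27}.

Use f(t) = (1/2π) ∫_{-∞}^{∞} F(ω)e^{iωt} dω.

f(t) = 8 \left(36 t^{2} - 2\right) e^{- 9 t^{2}}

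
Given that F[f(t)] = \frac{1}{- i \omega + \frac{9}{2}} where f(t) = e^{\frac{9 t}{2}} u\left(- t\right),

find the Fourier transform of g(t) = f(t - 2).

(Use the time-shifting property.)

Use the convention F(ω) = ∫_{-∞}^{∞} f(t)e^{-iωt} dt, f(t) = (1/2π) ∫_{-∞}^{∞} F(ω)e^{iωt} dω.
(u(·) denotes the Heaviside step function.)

F[g](ω) = - \frac{2 e^{- 2 i \omega}}{2 i \omega - 9}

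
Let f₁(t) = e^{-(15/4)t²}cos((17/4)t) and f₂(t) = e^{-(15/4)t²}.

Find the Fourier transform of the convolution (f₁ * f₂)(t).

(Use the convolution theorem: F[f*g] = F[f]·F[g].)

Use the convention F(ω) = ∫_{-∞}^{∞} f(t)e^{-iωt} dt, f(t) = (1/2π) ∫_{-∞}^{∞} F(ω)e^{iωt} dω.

F[f₁*f₂](ω) = \frac{2 \pi \left(e^{\frac{17 \omega}{15}} + 1\right) e^{- \frac{2 \omega^{2}}{15} - \frac{17 \omega}{30} - \frac{289}{240}}}{15}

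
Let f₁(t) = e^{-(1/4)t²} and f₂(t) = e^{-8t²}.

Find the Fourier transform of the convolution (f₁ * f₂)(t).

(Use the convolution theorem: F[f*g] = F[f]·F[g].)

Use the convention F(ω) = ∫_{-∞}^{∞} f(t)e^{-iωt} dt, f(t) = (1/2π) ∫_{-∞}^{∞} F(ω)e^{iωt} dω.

F[f₁*f₂](ω) = \frac{\sqrt{2} \pi e^{- \frac{33 \omega^{2}}{32}}}{2}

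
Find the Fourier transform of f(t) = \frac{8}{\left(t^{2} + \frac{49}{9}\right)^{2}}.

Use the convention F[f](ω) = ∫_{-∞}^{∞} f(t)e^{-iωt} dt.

F(ω) = \frac{36 \pi \left(7 \left|{\omega}\right| + 3\right) e^{- \frac{7 \left|{\omega}\right|}{3}}}{343}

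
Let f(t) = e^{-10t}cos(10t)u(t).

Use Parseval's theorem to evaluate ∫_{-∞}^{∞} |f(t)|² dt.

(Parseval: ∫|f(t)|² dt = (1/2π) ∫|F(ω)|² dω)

∫|f(t)|² dt = \frac{3}{80}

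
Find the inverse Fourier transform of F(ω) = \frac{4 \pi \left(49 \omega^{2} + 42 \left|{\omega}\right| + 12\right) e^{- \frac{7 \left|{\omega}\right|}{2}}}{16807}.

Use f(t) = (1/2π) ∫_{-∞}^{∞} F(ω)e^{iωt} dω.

f(t) = \frac{4}{\left(t^{2} + \frac{49}{4}\right)^{3}}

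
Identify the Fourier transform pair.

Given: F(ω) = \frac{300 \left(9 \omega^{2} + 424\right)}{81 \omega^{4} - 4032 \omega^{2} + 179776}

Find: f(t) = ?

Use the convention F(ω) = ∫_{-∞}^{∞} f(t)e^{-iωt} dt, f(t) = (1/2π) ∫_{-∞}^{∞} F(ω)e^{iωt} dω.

f(t) = 5 e^{- \frac{10 \left|{t}\right|}{3}} \cos{\left(6 t \right)}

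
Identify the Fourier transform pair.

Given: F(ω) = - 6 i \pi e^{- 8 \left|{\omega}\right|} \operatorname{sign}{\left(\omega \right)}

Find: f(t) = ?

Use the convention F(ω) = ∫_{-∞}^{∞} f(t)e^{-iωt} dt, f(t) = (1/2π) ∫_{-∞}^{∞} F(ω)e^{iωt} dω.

f(t) = \frac{6 t}{t^{2} + 64}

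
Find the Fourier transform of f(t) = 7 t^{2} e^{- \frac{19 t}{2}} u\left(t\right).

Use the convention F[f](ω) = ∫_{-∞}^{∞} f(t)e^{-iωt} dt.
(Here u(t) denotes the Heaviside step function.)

F(ω) = \frac{112}{\left(2 i \omega + 19\right)^{3}}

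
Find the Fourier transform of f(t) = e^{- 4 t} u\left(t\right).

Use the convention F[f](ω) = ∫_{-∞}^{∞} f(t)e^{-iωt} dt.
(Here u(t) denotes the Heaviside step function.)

F(ω) = \frac{1}{i \omega + 4}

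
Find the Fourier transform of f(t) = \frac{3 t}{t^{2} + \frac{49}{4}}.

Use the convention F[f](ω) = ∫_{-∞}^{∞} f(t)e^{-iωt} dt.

F(ω) = - 3 i \pi e^{- \frac{7 \left|{\omega}\right|}{2}} \operatorname{sign}{\left(\omega \right)}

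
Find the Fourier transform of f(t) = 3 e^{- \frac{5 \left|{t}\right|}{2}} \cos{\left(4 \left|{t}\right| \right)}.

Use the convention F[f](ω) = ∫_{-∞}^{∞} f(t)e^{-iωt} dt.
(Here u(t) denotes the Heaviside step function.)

F(ω) = \frac{60 \left(4 \omega^{2} + 89\right)}{16 \omega^{4} - 312 \omega^{2} + 7921}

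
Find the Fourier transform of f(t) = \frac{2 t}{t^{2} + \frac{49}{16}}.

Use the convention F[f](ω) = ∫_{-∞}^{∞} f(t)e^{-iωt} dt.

F(ω) = - 2 i \pi e^{- \frac{7 \left|{\omega}\right|}{4}} \operatorname{sign}{\left(\omega \right)}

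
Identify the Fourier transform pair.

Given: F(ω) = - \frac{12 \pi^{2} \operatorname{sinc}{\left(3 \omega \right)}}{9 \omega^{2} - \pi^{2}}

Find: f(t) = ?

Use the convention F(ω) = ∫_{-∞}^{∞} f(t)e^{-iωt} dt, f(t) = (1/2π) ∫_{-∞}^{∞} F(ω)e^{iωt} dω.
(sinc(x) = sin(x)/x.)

f(t) = 4 \left(\begin{cases} \frac{\cos{\left(\frac{\pi t}{3} \right)}}{2} + \frac{1}{2} & \text{for}\: \left|{t}\right| < 3 \\0 & \text{otherwise} \end{cases}\right)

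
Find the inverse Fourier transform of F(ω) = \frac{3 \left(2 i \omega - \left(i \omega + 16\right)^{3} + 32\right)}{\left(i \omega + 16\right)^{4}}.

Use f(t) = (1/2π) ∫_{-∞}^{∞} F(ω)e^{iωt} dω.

f(t) = 3 \left(t^{2} - 1\right) e^{- 16 t} u\left(t\right)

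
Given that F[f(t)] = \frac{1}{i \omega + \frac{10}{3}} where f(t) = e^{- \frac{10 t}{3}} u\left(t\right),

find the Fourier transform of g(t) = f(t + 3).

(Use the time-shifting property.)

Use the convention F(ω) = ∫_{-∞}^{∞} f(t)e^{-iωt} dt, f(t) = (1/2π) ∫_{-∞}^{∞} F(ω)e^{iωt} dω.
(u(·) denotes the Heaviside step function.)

F[g](ω) = \frac{3 e^{3 i \omega}}{3 i \omega + 10}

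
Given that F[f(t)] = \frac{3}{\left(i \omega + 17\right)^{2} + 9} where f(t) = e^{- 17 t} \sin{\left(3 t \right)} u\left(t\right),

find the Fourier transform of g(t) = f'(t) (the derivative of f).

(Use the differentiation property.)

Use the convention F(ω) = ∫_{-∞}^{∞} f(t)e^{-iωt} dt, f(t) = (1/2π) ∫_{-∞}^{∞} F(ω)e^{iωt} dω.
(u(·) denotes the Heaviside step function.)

F[g](ω) = \frac{3 i \omega}{\left(i \omega + 17\right)^{2} + 9}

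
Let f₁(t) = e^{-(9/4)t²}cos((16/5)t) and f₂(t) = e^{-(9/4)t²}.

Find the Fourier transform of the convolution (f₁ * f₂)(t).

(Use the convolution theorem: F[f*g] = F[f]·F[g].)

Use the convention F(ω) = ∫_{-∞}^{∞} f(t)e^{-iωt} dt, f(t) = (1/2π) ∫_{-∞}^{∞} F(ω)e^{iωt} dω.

F[f₁*f₂](ω) = \frac{2 \pi \left(e^{\frac{64 \omega}{45}} + 1\right) e^{- \frac{2 \omega^{2}}{9} - \frac{32 \omega}{45} - \frac{256}{225}}}{9}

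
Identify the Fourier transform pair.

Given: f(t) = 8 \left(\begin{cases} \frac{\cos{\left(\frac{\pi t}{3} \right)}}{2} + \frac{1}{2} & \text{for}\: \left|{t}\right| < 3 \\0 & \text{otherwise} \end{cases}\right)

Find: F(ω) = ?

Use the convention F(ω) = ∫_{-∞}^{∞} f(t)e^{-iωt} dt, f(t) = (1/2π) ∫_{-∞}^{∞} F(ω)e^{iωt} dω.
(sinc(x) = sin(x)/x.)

F(ω) = - \frac{24 \pi^{2} \operatorname{sinc}{\left(3 \omega \right)}}{9 \omega^{2} - \pi^{2}}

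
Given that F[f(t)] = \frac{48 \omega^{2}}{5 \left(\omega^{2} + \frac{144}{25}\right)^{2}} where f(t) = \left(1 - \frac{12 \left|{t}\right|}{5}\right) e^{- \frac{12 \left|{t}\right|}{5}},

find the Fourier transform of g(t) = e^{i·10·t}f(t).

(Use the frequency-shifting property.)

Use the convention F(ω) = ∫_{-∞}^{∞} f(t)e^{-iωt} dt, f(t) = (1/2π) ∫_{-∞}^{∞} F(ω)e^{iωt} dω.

F[g](ω) = \frac{6000 \left(\omega - 10\right)^{2}}{\left(25 \left(\omega - 10\right)^{2} + 144\right)^{2}}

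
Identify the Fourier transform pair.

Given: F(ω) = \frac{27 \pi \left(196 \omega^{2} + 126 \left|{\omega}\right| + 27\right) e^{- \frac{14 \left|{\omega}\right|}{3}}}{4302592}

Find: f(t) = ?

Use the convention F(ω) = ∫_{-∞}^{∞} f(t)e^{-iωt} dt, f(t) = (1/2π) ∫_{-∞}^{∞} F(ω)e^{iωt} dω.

f(t) = \frac{1}{\left(t^{2} + \frac{196}{9}\right)^{3}}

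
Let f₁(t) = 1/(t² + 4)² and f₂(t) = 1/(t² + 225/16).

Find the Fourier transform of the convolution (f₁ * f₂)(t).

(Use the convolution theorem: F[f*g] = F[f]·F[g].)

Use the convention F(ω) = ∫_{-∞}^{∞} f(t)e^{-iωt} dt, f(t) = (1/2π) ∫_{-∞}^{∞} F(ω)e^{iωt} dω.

F[f₁*f₂](ω) = \frac{\pi^{2} \left(2 \left|{\omega}\right| + 1\right) e^{- \frac{23 \left|{\omega}\right|}{4}}}{60}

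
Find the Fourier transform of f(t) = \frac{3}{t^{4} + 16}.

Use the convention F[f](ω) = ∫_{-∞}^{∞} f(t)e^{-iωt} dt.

F(ω) = \frac{3 \pi e^{- \sqrt{2} \left|{\omega}\right|} \sin{\left(\sqrt{2} \left|{\omega}\right| + \frac{\pi}{4} \right)}}{8}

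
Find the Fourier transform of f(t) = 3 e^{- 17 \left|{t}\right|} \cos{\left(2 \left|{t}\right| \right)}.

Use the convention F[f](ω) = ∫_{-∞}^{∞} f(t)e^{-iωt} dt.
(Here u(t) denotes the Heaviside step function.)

F(ω) = \frac{102 \left(\omega^{2} + 293\right)}{\omega^{4} + 570 \omega^{2} + 85849}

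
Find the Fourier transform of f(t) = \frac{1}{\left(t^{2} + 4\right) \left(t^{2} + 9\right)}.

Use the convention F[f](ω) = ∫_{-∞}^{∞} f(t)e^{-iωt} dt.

F(ω) = \frac{\pi \left(3 e^{\left|{\omega}\right|} - 2\right) e^{- 3 \left|{\omega}\right|}}{30}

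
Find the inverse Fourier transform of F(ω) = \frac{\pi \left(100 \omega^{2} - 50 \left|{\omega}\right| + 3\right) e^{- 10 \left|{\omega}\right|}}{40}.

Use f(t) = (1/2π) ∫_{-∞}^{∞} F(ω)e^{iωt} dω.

f(t) = \frac{2 t^{4}}{\left(t^{2} + 100\right)^{3}}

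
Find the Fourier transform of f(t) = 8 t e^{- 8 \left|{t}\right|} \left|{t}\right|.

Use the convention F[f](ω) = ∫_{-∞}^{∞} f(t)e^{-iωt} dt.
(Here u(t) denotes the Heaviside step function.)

F(ω) = \frac{32 i \omega \left(\omega^{2} - 192\right)}{\left(\omega^{2} + 64\right)^{3}}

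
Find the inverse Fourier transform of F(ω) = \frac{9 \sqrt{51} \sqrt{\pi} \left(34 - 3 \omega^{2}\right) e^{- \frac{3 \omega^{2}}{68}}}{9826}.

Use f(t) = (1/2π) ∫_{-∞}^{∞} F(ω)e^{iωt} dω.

f(t) = 6 t^{2} e^{- \frac{17 t^{2}}{3}}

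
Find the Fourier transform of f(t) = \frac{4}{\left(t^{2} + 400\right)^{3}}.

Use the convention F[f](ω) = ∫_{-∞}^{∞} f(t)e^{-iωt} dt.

F(ω) = \frac{\pi \left(400 \omega^{2} + 60 \left|{\omega}\right| + 3\right) e^{- 20 \left|{\omega}\right|}}{6400000}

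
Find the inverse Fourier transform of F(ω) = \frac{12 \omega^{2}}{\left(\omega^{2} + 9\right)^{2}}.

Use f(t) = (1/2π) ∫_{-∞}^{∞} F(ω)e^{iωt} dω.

f(t) = \left(1 - 3 \left|{t}\right|\right) e^{- 3 \left|{t}\right|}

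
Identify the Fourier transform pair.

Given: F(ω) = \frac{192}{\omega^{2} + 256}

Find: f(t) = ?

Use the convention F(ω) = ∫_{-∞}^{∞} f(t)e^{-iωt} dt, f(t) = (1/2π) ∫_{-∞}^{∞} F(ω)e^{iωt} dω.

f(t) = 6 e^{- 16 \left|{t}\right|}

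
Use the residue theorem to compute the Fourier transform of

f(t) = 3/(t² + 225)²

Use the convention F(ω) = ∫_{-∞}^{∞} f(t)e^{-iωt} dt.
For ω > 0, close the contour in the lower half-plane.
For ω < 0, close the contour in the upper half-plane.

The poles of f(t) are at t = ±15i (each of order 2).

Let g(z) = f(z)e^{-iωz}; for large |z| the factor e^{-iωz} decays in the lower half-plane when ω > 0 and in the upper half-plane when ω < 0.

Case ω > 0 (lower half-plane, clockwise contour ⇒ F(ω) = -2πi·ΣRes):
  Res_{z = - 15 i} g(z) = \frac{i \left(15 \omega + 1\right) e^{- 15 \omega}}{4500} (pole of order 2)
  F(ω) = -2πi·ΣRes = \frac{\pi \left(15 \omega + 1\right) e^{- 15 \omega}}{2250}

Case ω < 0 (upper half-plane, counterclockwise contour ⇒ F(ω) = +2πi·ΣRes):
  Res_{z = 15 i} g(z) = \frac{i \left(15 \omega - 1\right) e^{15 \omega}}{4500} (pole of order 2)
  F(ω) = 2πi·ΣRes = \frac{\pi \left(1 - 15 \omega\right) e^{15 \omega}}{2250}

Both cases combine into a single formula in |ω|:

F(ω) = \frac{\pi \left(15 \left|{\omega}\right| + 1\right) e^{- 15 \left|{\omega}\right|}}{2250}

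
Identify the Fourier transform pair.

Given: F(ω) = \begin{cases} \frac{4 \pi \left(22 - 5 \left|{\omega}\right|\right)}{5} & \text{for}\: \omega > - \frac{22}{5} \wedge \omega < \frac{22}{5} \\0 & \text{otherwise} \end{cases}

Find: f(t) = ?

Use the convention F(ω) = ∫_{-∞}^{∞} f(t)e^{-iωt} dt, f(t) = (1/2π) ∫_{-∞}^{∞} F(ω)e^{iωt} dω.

f(t) = \frac{8 \sin^{2}{\left(\frac{11 t}{5} \right)}}{t^{2}}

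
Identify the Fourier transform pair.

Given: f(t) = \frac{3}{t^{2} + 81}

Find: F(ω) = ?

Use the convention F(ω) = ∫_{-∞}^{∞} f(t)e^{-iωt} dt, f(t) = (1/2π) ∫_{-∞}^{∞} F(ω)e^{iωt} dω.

F(ω) = \frac{\pi e^{- 9 \left|{\omega}\right|}}{3}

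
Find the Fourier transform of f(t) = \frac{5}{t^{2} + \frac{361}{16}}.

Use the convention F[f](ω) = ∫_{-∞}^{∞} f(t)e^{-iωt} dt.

F(ω) = \frac{20 \pi e^{- \frac{19 \left|{\omega}\right|}{4}}}{19}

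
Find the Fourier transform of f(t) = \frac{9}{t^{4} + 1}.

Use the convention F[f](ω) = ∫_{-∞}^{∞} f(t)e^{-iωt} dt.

F(ω) = 9 \pi e^{- \frac{\sqrt{2} \left|{\omega}\right|}{2}} \sin{\left(\frac{\sqrt{2} \left|{\omega}\right|}{2} + \frac{\pi}{4} \right)}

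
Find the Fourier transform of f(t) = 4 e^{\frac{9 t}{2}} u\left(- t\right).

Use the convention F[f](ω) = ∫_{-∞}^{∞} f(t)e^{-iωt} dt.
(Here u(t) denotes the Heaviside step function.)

F(ω) = - \frac{8}{2 i \omega - 9}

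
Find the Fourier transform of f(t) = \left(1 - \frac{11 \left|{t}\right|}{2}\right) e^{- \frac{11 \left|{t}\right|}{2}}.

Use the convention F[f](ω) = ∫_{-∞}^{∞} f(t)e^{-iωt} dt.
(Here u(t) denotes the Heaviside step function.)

F(ω) = \frac{352 \omega^{2}}{\left(4 \omega^{2} + 121\right)^{2}}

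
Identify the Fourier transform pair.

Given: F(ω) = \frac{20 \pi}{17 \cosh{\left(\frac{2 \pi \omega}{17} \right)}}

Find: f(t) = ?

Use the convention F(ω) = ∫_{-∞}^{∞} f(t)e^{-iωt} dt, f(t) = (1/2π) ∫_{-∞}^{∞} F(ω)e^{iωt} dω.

f(t) = \frac{5}{\cosh{\left(\frac{17 t}{4} \right)}}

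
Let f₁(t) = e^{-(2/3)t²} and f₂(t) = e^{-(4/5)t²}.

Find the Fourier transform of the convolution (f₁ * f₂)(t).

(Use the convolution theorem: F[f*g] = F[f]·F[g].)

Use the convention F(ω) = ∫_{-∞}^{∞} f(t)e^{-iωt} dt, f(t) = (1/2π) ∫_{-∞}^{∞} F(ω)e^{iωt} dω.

F[f₁*f₂](ω) = \frac{\sqrt{30} \pi e^{- \frac{11 \omega^{2}}{16}}}{4}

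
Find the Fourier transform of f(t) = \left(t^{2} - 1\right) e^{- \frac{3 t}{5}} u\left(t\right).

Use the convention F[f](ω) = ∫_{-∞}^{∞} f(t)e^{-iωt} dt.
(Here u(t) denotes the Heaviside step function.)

F(ω) = \frac{5 \left(250 i \omega - \left(5 i \omega + 3\right)^{3} + 150\right)}{\left(5 i \omega + 3\right)^{4}}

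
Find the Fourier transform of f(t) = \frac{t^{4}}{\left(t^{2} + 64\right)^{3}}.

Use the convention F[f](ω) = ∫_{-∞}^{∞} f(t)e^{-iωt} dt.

F(ω) = \frac{\pi \left(64 \omega^{2} - 40 \left|{\omega}\right| + 3\right) e^{- 8 \left|{\omega}\right|}}{64}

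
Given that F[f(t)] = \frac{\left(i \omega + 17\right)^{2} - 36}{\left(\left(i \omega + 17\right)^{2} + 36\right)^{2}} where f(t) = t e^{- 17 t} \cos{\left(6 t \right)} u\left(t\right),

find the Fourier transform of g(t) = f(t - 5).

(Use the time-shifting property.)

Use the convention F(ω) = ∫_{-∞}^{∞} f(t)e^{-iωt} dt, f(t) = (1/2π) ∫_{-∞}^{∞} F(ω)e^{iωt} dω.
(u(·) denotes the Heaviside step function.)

F[g](ω) = \frac{\left(\left(i \omega + 17\right)^{2} - 36\right) e^{- 5 i \omega}}{\left(\left(i \omega + 17\right)^{2} + 36\right)^{2}}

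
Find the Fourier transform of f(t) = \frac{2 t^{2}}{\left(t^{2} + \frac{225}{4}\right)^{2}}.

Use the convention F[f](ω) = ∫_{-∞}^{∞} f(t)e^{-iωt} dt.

F(ω) = \frac{\pi \left(2 - 15 \left|{\omega}\right|\right) e^{- \frac{15 \left|{\omega}\right|}{2}}}{15}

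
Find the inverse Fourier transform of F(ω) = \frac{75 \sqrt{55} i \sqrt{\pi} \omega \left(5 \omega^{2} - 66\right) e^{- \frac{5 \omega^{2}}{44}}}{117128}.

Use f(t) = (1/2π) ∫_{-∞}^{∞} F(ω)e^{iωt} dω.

f(t) = 3 t^{3} e^{- \frac{11 t^{2}}{5}}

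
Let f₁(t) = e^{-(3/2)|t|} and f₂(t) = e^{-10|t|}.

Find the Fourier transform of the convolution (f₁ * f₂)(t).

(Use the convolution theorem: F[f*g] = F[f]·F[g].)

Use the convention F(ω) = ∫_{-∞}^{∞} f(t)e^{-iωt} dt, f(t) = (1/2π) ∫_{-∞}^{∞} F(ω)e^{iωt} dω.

F[f₁*f₂](ω) = \frac{240}{\left(\omega^{2} + 100\right) \left(4 \omega^{2} + 9\right)}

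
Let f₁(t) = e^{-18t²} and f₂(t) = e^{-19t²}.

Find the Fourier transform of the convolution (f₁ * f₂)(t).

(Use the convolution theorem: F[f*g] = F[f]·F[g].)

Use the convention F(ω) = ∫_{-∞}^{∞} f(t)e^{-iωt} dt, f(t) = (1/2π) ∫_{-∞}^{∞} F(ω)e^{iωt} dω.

F[f₁*f₂](ω) = \frac{\sqrt{38} \pi e^{- \frac{37 \omega^{2}}{1368}}}{114}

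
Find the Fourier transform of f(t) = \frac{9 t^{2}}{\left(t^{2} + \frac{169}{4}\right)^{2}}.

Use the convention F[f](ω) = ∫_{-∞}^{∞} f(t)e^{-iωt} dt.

F(ω) = \frac{9 \pi \left(2 - 13 \left|{\omega}\right|\right) e^{- \frac{13 \left|{\omega}\right|}{2}}}{26}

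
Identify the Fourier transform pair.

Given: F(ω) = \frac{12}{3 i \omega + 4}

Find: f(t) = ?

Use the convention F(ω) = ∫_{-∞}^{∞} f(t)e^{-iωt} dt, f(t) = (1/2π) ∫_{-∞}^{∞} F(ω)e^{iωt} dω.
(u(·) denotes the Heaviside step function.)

f(t) = 4 e^{- \frac{4 t}{3}} u\left(t\right)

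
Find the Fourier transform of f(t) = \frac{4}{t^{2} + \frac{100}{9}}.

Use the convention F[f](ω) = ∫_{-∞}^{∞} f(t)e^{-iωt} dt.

F(ω) = \frac{6 \pi e^{- \frac{10 \left|{\omega}\right|}{3}}}{5}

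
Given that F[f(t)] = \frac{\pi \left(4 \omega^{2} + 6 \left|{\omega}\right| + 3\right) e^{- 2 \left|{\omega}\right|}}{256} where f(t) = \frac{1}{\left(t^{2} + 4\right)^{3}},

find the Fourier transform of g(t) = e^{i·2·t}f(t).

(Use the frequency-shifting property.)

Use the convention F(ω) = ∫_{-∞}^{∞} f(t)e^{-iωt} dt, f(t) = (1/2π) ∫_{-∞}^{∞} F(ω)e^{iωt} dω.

F[g](ω) = \frac{\pi \left(4 \left(\omega - 2\right)^{2} + 6 \left|{\omega - 2}\right| + 3\right) e^{- 2 \left|{\omega - 2}\right|}}{256}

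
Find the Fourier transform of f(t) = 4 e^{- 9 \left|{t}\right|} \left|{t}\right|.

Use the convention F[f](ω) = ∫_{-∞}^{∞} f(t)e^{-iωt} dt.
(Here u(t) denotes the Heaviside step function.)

F(ω) = \frac{8 \left(81 - \omega^{2}\right)}{\left(\omega^{2} + 81\right)^{2}}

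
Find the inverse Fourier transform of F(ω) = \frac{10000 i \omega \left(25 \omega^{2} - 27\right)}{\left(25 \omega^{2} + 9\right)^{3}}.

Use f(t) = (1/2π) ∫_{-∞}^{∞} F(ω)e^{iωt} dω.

f(t) = 4 t e^{- \frac{3 \left|{t}\right|}{5}} \left|{t}\right|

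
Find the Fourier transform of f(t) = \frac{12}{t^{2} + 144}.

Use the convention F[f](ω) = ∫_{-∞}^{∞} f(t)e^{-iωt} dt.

F(ω) = \pi e^{- 12 \left|{\omega}\right|}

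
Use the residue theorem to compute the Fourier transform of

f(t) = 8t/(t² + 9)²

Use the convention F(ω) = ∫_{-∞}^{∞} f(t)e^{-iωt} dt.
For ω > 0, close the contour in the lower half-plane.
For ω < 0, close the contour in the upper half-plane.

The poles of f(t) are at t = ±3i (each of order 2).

Let g(z) = f(z)e^{-iωz}; for large |z| the factor e^{-iωz} decays in the lower half-plane when ω > 0 and in the upper half-plane when ω < 0.

Case ω > 0 (lower half-plane, clockwise contour ⇒ F(ω) = -2πi·ΣRes):
  Res_{z = - 3 i} g(z) = \frac{2 \omega e^{- 3 \omega}}{3} (pole of order 2)
  F(ω) = -2πi·ΣRes = - \frac{4 i \pi \omega e^{- 3 \omega}}{3}

Case ω < 0 (upper half-plane, counterclockwise contour ⇒ F(ω) = +2πi·ΣRes):
  Res_{z = 3 i} g(z) = - \frac{2 \omega e^{3 \omega}}{3} (pole of order 2)
  F(ω) = 2πi·ΣRes = - \frac{4 i \pi \omega e^{3 \omega}}{3}

Both cases combine into a single formula in |ω|:

F(ω) = - \frac{4 i \pi \omega e^{- 3 \left|{\omega}\right|}}{3}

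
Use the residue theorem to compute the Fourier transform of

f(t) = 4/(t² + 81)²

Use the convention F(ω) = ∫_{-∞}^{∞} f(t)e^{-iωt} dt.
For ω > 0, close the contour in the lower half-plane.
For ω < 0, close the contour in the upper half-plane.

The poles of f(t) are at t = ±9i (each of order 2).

Let g(z) = f(z)e^{-iωz}; for large |z| the factor e^{-iωz} decays in the lower half-plane when ω > 0 and in the upper half-plane when ω < 0.

Case ω > 0 (lower half-plane, clockwise contour ⇒ F(ω) = -2πi·ΣRes):
  Res_{z = - 9 i} g(z) = \frac{i \left(9 \omega + 1\right) e^{- 9 \omega}}{729} (pole of order 2)
  F(ω) = -2πi·ΣRes = \frac{2 \pi \left(9 \omega + 1\right) e^{- 9 \omega}}{729}

Case ω < 0 (upper half-plane, counterclockwise contour ⇒ F(ω) = +2πi·ΣRes):
  Res_{z = 9 i} g(z) = \frac{i \left(9 \omega - 1\right) e^{9 \omega}}{729} (pole of order 2)
  F(ω) = 2πi·ΣRes = \frac{2 \pi \left(1 - 9 \omega\right) e^{9 \omega}}{729}

Both cases combine into a single formula in |ω|:

F(ω) = \frac{2 \pi \left(9 \left|{\omega}\right| + 1\right) e^{- 9 \left|{\omega}\right|}}{729}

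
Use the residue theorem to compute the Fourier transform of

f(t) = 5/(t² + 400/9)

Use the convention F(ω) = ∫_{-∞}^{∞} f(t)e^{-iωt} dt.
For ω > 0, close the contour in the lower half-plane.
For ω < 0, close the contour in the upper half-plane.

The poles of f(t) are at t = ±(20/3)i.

Let g(z) = f(z)e^{-iωz}; for large |z| the factor e^{-iωz} decays in the lower half-plane when ω > 0 and in the upper half-plane when ω < 0.

Case ω > 0 (lower half-plane, clockwise contour ⇒ F(ω) = -2πi·ΣRes):
  Res_{z = - \frac{20 i}{3}} g(z) = \frac{3 i e^{- \frac{20 \omega}{3}}}{8}
  F(ω) = -2πi·ΣRes = \frac{3 \pi e^{- \frac{20 \omega}{3}}}{4}

Case ω < 0 (upper half-plane, counterclockwise contour ⇒ F(ω) = +2πi·ΣRes):
  Res_{z = \frac{20 i}{3}} g(z) = - \frac{3 i e^{\frac{20 \omega}{3}}}{8}
  F(ω) = 2πi·ΣRes = \frac{3 \pi e^{\frac{20 \omega}{3}}}{4}

Both cases combine into a single formula in |ω|:

F(ω) = \frac{3 \pi e^{- \frac{20 \left|{\omega}\right|}{3}}}{4}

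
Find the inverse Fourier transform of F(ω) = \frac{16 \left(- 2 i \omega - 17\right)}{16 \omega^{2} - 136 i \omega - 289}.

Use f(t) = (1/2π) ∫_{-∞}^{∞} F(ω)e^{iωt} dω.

f(t) = 2 \left(\frac{17 t}{4} + 1\right) e^{- \frac{17 t}{4}} u\left(t\right)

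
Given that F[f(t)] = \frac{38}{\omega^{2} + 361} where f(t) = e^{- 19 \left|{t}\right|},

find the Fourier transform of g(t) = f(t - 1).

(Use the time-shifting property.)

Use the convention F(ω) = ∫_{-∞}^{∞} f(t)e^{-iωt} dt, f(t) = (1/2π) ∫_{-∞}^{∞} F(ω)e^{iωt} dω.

F[g](ω) = \frac{38 e^{- i \omega}}{\omega^{2} + 361}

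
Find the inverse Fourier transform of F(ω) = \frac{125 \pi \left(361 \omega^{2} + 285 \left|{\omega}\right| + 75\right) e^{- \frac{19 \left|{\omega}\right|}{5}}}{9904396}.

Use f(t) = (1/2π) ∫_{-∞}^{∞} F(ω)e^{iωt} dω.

f(t) = \frac{2}{\left(t^{2} + \frac{361}{25}\right)^{3}}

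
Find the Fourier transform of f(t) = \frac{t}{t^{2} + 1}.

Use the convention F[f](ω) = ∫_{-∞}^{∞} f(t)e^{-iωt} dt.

F(ω) = - i \pi e^{- \left|{\omega}\right|} \operatorname{sign}{\left(\omega \right)}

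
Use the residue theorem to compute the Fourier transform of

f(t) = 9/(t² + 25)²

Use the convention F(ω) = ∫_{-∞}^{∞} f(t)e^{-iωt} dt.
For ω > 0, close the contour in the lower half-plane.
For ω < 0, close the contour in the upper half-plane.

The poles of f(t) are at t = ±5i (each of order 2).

Let g(z) = f(z)e^{-iωz}; for large |z| the factor e^{-iωz} decays in the lower half-plane when ω > 0 and in the upper half-plane when ω < 0.

Case ω > 0 (lower half-plane, clockwise contour ⇒ F(ω) = -2πi·ΣRes):
  Res_{z = - 5 i} g(z) = \frac{9 i \left(5 \omega + 1\right) e^{- 5 \omega}}{500} (pole of order 2)
  F(ω) = -2πi·ΣRes = \frac{9 \pi \left(5 \omega + 1\right) e^{- 5 \omega}}{250}

Case ω < 0 (upper half-plane, counterclockwise contour ⇒ F(ω) = +2πi·ΣRes):
  Res_{z = 5 i} g(z) = \frac{9 i \left(5 \omega - 1\right) e^{5 \omega}}{500} (pole of order 2)
  F(ω) = 2πi·ΣRes = \frac{9 \pi \left(1 - 5 \omega\right) e^{5 \omega}}{250}

Both cases combine into a single formula in |ω|:

F(ω) = \frac{9 \pi \left(5 \left|{\omega}\right| + 1\right) e^{- 5 \left|{\omega}\right|}}{250}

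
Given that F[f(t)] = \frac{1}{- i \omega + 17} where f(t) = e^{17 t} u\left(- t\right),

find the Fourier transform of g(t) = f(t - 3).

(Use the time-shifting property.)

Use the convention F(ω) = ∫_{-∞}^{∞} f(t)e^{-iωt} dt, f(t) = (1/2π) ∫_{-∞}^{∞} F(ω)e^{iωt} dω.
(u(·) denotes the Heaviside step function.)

F[g](ω) = \frac{i e^{- 3 i \omega}}{\omega + 17 i}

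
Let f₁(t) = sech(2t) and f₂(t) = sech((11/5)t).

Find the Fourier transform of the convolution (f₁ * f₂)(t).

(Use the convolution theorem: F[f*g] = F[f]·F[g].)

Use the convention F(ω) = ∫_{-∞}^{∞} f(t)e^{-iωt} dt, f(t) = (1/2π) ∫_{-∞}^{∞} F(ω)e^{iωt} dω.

F[f₁*f₂](ω) = \frac{5 \pi^{2}}{22 \cosh{\left(\frac{5 \pi \omega}{22} \right)} \cosh{\left(\frac{\pi \omega}{4} \right)}}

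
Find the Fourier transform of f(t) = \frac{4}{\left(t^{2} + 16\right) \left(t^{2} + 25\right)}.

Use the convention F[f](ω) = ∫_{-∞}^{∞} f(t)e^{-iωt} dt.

F(ω) = \frac{\pi \left(5 e^{\left|{\omega}\right|} - 4\right) e^{- 5 \left|{\omega}\right|}}{45}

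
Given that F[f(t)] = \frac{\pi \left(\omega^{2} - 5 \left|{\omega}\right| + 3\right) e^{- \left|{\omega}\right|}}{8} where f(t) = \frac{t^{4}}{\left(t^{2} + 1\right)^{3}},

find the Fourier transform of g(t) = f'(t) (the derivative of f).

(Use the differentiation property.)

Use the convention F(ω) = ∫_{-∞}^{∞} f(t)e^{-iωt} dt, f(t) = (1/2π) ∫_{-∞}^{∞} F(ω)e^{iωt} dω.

F[g](ω) = \frac{i \pi \omega \left(\omega^{2} - 5 \left|{\omega}\right| + 3\right) e^{- \left|{\omega}\right|}}{8}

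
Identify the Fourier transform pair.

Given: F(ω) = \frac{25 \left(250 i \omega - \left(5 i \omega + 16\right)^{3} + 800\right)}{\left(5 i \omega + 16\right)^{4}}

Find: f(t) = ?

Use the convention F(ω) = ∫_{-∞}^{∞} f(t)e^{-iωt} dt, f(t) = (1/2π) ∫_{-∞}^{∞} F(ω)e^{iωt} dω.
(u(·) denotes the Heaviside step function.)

f(t) = 5 \left(t^{2} - 1\right) e^{- \frac{16 t}{5}} u\left(t\right)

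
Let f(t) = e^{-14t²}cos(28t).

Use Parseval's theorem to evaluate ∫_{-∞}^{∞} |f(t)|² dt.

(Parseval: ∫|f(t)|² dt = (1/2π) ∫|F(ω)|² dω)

∫|f(t)|² dt = \frac{\sqrt{7} \sqrt{\pi} \left(1 + e^{28}\right)}{28 e^{28}}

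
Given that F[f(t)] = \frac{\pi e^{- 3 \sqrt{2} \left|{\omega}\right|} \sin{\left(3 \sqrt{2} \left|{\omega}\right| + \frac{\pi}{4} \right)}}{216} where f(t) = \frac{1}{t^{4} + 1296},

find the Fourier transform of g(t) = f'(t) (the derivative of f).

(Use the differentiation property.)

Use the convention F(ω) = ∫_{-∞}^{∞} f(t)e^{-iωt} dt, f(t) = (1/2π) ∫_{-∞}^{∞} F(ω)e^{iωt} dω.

F[g](ω) = \frac{i \pi \omega e^{- 3 \sqrt{2} \left|{\omega}\right|} \sin{\left(3 \sqrt{2} \left|{\omega}\right| + \frac{\pi}{4} \right)}}{216}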